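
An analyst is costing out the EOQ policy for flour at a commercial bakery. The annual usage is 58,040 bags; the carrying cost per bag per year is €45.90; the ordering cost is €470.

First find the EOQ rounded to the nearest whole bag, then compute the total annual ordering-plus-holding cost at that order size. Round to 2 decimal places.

€50,041.92

EOQ = √(2DS/H) = √(2 × 58,040 × 470 / 45.9)
    = √(1,188,618.74) ≈ 1,090.24 → Q = 1,090 bags
Annual ordering cost = (D/Q)·S = (58,040/1,090) × 470 = €25,026.42
Annual holding cost  = (Q/2)·H = (1,090/2) × 45.9 = €25,015.50
Total = €25,026.42 + €25,015.50 = €50,041.92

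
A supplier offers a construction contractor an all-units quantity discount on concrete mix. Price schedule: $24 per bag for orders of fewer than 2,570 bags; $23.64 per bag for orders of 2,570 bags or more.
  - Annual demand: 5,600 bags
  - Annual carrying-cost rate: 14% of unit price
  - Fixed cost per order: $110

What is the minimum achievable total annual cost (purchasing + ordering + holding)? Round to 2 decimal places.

H₁ = 14%×$24 = $3.3600;  H₂ = 14%×$23.64 = $3.3096
EOQ₁ = √(2×5,600×110/3.3600) = 605.53  (< 2,570, feasible at tier 1)
EOQ₂ = √(2×5,600×110/3.3096) = 610.12  (< 2,570 → use Q = 2,570 at tier-2 price)
TC(tier 1 (EOQ₁), Q≈605.5) = $136,434.58
TC(tier 2, Q≈2,570.0) = $136,876.52
Minimum at tier 1 (EOQ₁): $136,434.58

$136,434.58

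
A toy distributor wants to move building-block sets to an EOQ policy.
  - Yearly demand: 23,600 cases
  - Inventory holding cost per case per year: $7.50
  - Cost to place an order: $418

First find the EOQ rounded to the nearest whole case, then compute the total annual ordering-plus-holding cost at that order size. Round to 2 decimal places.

EOQ = √(2DS/H) = √(2 × 23,600 × 418 / 7.5)
    = √(2,630,613.33) ≈ 1,621.92 → Q = 1,622 cases
Annual ordering cost = (D/Q)·S = (23,600/1,622) × 418 = $6,081.87
Annual holding cost  = (Q/2)·H = (1,622/2) × 7.5 = $6,082.50
Total = $6,081.87 + $6,082.50 = $12,164.37

$12,164.37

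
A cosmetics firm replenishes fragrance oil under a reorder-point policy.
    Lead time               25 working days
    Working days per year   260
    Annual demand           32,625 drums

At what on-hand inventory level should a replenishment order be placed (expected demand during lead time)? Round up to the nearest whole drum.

Daily demand d = 32,625 / 260 = 125.481 drums/day
Demand during lead time = 125.481 × 25 = 3,137.02
Reorder point = 3,137.02 → round up

3,138 drums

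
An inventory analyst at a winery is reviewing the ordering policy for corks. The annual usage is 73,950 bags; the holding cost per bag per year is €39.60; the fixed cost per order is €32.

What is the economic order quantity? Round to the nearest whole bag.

346 bags

Q* = √(2·D·S / H) = √(2·73,950·32 / 39.6) = √119,515.2 ≈ 345.71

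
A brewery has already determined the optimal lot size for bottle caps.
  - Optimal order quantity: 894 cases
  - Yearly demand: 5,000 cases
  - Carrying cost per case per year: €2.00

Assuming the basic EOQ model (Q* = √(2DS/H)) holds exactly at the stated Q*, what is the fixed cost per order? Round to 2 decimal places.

From Q* = √(2DS/H) ⇒ Q*² = 2DS/H.
S = Q²H / (2D) = 894² × 2 / (2 × 5,000) = 159.8472

€159.85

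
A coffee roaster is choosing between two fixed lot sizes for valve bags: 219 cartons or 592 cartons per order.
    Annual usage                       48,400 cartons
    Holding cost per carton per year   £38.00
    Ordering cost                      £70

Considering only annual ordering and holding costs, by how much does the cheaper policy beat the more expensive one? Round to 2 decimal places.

TC(Q) = (D/Q)S + (Q/2)H
TC(219) = (48,400/219)×70 + (219/2)×38 = £19,631.32
TC(592) = (48,400/592)×70 + (592/2)×38 = £16,970.97
Lots of 592 are cheaper by £2,660.35.

£2,660.35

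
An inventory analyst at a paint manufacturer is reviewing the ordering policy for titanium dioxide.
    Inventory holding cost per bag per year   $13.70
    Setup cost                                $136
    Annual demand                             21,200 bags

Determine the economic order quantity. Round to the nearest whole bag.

EOQ = √(2DS/H) = √(2 × 21,200 × 136 / 13.7)
    = √(420,905.11) ≈ 648.77

649 bags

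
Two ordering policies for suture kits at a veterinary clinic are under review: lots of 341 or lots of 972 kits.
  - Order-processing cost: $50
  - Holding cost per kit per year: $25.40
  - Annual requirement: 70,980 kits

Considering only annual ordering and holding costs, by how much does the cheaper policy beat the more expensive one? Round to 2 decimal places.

Annual cost at Q: ordering D·S/Q plus holding Q·H/2.
TC(341) = (70,980/341)×50 + (341/2)×25.4 = $14,738.32
TC(972) = (70,980/972)×50 + (972/2)×25.4 = $15,995.63
Lots of 341 are cheaper by $1,257.31.

$1,257.31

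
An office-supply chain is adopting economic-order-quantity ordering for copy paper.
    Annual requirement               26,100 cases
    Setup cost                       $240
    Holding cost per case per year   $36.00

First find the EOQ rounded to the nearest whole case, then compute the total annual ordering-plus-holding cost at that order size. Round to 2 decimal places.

$21,236.95

Optimal lot size Q* = (2 × 26,100 × $240 / $36)^½ ≈ 589.92 → Q = 590 cases
Annual ordering cost = (D/Q)·S = (26,100/590) × 240 = $10,616.95
Annual holding cost  = (Q/2)·H = (590/2) × 36 = $10,620.00
Total = $10,616.95 + $10,620.00 = $21,236.95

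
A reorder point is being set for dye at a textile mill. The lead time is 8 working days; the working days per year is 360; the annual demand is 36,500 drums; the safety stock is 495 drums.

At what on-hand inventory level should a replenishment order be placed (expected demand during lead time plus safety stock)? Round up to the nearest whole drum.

1,307 drums

Daily demand d = 36,500 / 360 = 101.389 drums/day
Demand during lead time = 101.389 × 8 = 811.11
Reorder point = 811.11 + 495 = 1,306.11 → round up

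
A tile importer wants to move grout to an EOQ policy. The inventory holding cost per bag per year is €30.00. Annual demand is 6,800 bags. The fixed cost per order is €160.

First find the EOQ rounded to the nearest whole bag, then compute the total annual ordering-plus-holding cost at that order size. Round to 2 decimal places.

€8,079.61

Q* = √(2·D·S / H) = √(2·6,800·160 / 30) = √72,533.3 ≈ 269.32 → Q = 269 bags
Annual ordering cost = (D/Q)·S = (6,800/269) × 160 = €4,044.61
Annual holding cost  = (Q/2)·H = (269/2) × 30 = €4,035.00
Total = €4,044.61 + €4,035.00 = €8,079.61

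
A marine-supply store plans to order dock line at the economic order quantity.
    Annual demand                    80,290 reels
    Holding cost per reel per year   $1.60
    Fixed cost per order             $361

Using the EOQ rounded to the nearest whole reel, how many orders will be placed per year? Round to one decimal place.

13.3 orders per year

2DS/H = 2·80,290·361/1.6 = 36,230,862.50
EOQ = √36,230,862.50 ≈ 6,019.21 → Q = 6,019
Orders per year = D/Q = 80,290 / 6,019 = 13.339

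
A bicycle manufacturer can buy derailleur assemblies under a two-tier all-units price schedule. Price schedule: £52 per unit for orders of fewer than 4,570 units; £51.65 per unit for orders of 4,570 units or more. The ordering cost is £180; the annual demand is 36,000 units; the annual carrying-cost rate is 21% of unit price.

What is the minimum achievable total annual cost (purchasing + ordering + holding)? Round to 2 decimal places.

H₁ = 21%×£52 = £10.9200;  H₂ = 21%×£51.65 = £10.8465
EOQ₁ = √(2×36,000×180/10.9200) = 1,089.41  (< 4,570, feasible at tier 1)
EOQ₂ = √(2×36,000×180/10.8465) = 1,093.09  (< 4,570 → use Q = 4,570 at tier-2 price)
TC(tier 1 (EOQ₁), Q≈1,089.4) = £1,883,896.35
TC(tier 2, Q≈4,570.0) = £1,885,602.20
Minimum at tier 1 (EOQ₁): £1,883,896.35

£1,883,896.35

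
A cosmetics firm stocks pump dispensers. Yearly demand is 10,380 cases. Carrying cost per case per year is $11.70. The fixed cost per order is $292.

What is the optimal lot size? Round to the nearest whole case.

EOQ = √(2DS/H) = √(2 × 10,380 × 292 / 11.7)
    = √(518,112.82) ≈ 719.80

720 cases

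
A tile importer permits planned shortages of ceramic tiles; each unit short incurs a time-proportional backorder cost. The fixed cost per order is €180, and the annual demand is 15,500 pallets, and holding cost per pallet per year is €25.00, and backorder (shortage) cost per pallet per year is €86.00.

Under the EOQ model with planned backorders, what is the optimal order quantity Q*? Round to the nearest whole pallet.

537 pallets

Basic EOQ = √(2·15,500·180/25) = 472.440
Backorder adjustment √((H+b)/b) = √((25+86)/86) = 1.1361
Q* = 472.440 × 1.1361 ≈ 536.73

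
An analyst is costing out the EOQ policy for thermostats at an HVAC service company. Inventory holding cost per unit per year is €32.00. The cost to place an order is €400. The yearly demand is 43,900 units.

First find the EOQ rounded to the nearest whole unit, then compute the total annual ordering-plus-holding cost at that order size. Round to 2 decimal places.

€33,523.73

Q* = √(2·D·S / H) = √(2·43,900·400 / 32) = √1,097,500.0 ≈ 1,047.62 → Q = 1,048 units
Ordering: D/Q × S = 43,900/1,048 × €400 = €16,755.73
Holding:  Q/2 × H = 1,048/2 × €32 = €16,768.00
Total = €16,755.73 + €16,768.00 = €33,523.73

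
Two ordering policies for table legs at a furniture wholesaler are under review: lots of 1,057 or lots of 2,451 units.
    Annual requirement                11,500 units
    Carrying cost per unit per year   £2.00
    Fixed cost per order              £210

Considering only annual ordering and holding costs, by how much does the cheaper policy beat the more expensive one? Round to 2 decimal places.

£94.54

For each Q, cost = (D/Q)·S + (Q/2)·H.
TC(1,057) = (11,500/1,057)×210 + (1,057/2)×2 = £3,341.77
TC(2,451) = (11,500/2,451)×210 + (2,451/2)×2 = £3,436.31
Cheaper: Q = 1,057.  Difference = £94.54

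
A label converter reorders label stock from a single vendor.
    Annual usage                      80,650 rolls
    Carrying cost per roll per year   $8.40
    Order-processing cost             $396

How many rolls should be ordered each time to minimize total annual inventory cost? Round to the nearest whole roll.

2,758 rolls

EOQ = √(2DS/H) = √(2 × 80,650 × 396 / 8.4)
    = √(7,604,142.86) ≈ 2,757.56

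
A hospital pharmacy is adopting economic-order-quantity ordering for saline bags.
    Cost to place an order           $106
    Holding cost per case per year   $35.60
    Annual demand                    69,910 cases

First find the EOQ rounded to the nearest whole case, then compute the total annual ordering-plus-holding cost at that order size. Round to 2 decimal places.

2DS/H = 2·69,910·106/35.6 = 416,317.98
EOQ = √416,317.98 ≈ 645.23 → Q = 645 cases
Orders/yr = 69,910/645 = 108.388; ordering cost = 108.388 × $106 = $11,489.09
Average inventory = 645/2 = 322.5; holding cost = 322.5 × $35.6 = $11,481.00
Total = $11,489.09 + $11,481.00 = $22,970.09

$22,970.09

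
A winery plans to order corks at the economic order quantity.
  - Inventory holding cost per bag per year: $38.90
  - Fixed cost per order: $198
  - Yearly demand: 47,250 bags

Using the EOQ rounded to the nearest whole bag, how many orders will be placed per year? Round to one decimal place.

EOQ = √(2DS/H) = √(2 × 47,250 × 198 / 38.9)
    = √(481,002.57) ≈ 693.54 → Q = 694
N = D/Q = 47,250/694 ≈ 68.084 orders/yr

68.1 orders per year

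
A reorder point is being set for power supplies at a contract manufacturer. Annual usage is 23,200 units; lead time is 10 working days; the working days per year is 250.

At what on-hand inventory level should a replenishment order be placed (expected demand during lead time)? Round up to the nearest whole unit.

Daily demand d = 23,200 / 250 = 92.800 units/day
Demand during lead time = 92.800 × 10 = 928.00
Reorder point = 928.00 → round up

928 units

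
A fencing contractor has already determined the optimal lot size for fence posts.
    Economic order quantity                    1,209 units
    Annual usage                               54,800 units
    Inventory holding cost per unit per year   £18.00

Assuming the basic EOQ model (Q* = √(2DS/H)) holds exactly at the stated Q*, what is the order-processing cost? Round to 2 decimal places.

Since Q* = (2DS/H)^½, squaring gives Q*²·H = 2DS.
S = Q²H / (2D) = 1,209² × 18 / (2 × 54,800) = 240.0571

£240.06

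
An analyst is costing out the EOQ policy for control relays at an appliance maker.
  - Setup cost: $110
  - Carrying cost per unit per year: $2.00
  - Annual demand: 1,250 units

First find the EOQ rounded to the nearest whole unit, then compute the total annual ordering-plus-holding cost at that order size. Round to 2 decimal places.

EOQ = √(2DS/H) = √(2 × 1,250 × 110 / 2)
    = √(137,500.00) ≈ 370.81 → Q = 371 units
Annual ordering cost = (D/Q)·S = (1,250/371) × 110 = $370.62
Annual holding cost  = (Q/2)·H = (371/2) × 2 = $371.00
Total = $370.62 + $371.00 = $741.62

$741.62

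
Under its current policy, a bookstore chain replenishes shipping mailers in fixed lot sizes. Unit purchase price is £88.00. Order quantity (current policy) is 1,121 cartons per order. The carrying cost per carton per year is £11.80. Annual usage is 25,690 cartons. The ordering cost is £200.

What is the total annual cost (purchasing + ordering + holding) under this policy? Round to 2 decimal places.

Ordering: D/Q × S = 25,690/1,121 × £200 = £4,583.41
Holding:  Q/2 × H = 1,121/2 × £11.8 = £6,613.90
Purchase cost = D·C = 25,690 × 88 = £2,260,720.00
Total = £4,583.41 + £6,613.90 + £2,260,720.00 = £2,271,917.31

£2,271,917.31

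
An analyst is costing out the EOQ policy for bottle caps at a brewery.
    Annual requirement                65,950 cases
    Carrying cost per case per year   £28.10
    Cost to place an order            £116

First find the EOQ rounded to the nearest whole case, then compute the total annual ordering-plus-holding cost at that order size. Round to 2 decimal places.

Q* = √(2·D·S / H) = √(2·65,950·116 / 28.1) = √544,498.2 ≈ 737.90 → Q = 738 cases
Annual ordering cost = (D/Q)·S = (65,950/738) × 116 = £10,366.12
Annual holding cost  = (Q/2)·H = (738/2) × 28.1 = £10,368.90
Total = £10,366.12 + £10,368.90 = £20,735.02

£20,735.02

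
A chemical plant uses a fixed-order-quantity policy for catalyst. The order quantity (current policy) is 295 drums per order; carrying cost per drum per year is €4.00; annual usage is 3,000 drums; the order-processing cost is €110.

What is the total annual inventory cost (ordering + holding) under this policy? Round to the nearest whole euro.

€1,709

Orders/yr = 3,000/295 = 10.169; ordering cost = 10.169 × €110 = €1,118.64
Average inventory = 295/2 = 147.5; holding cost = 147.5 × €4 = €590.00
Total = €1,118.64 + €590.00 = €1,708.64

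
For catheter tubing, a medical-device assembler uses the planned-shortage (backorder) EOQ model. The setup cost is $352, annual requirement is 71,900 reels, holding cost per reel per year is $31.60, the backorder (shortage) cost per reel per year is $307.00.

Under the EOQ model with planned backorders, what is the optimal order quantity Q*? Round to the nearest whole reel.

1,329 reels

Basic EOQ = √(2·71,900·352/31.6) = 1,265.631
Backorder adjustment √((H+b)/b) = √((31.6+307)/307) = 1.0502
Q* = 1,265.631 × 1.0502 ≈ 1,329.17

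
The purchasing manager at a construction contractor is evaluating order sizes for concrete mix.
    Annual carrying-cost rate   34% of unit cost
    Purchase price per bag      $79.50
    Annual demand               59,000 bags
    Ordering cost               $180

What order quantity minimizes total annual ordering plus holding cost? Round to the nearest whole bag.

Carrying cost H = $79.5 × 34% = $27.0300/bag/yr
2DS/H = 2·59,000·180/27.03 = 785,793.56
EOQ = √785,793.56 ≈ 886.45

886 bags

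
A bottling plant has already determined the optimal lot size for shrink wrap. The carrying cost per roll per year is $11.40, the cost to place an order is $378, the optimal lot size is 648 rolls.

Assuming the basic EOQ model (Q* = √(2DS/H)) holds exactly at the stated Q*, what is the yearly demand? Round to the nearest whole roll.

From Q* = √(2DS/H) ⇒ Q*² = 2DS/H.
D = Q²H / (2S) = 648² × 11.4 / (2 × 378) = 6,331.89

6,332 rolls per year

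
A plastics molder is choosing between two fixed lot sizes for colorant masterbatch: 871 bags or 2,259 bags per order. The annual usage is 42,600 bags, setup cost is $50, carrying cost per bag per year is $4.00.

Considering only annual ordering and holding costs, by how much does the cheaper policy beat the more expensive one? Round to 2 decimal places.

For each Q, cost = (D/Q)·S + (Q/2)·H.
TC(871) = (42,600/871)×50 + (871/2)×4 = $4,187.46
TC(2,259) = (42,600/2,259)×50 + (2,259/2)×4 = $5,460.90
Cheaper: Q = 871.  Difference = $1,273.43

$1,273.43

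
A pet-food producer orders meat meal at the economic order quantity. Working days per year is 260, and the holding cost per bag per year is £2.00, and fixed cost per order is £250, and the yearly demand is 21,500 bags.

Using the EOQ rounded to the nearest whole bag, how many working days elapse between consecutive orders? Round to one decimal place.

2DS/H = 2·21,500·250/2 = 5,375,000.00
EOQ = √5,375,000.00 ≈ 2,318.40 → Q = 2,318 bags
T = Q/D × 260 days = 2,318/21,500 × 260 = 28.032 days

28.0 days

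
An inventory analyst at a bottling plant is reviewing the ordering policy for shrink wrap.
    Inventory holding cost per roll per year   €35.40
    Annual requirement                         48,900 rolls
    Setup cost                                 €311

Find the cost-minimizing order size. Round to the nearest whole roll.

927 rolls

EOQ = √(2DS/H) = √(2 × 48,900 × 311 / 35.4)
    = √(859,203.39) ≈ 926.93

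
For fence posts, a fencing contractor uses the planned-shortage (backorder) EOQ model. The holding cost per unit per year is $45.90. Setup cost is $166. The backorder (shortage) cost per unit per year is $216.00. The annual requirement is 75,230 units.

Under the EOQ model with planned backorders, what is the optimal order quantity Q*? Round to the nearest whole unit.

Basic EOQ = √(2·75,230·166/45.9) = 737.663
Backorder adjustment √((H+b)/b) = √((45.9+216)/216) = 1.1011
Q* = 737.663 × 1.1011 ≈ 812.27

812 units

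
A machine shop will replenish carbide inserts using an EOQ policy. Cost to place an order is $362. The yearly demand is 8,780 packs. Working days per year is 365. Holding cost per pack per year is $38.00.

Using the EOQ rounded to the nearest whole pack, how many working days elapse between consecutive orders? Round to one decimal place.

17.0 days

EOQ = √(2DS/H) = √(2 × 8,780 × 362 / 38)
    = √(167,282.11) ≈ 409.00 → Q = 409 packs
T = Q/D × 365 days = 409/8,780 × 365 = 17.003 days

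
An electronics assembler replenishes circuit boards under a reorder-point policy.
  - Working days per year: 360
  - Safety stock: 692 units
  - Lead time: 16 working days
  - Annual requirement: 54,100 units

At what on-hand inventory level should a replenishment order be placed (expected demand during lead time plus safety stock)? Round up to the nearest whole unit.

3,097 units

Daily demand d = 54,100 / 360 = 150.278 units/day
Demand during lead time = 150.278 × 16 = 2,404.44
Reorder point = 2,404.44 + 692 = 3,096.44 → round up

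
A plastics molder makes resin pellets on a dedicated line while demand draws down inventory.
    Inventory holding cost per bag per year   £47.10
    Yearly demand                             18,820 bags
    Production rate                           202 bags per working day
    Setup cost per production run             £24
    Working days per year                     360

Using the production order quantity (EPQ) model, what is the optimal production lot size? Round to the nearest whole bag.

161 bags

Daily demand d = 18,820/360 = 52.278; p = 202; 1 − d/p = 0.74120
EPQ = √(2DS / (H(1 − d/p)))
    = √(2 × 18,820 × 24 / (47.1 × 0.74120)) ≈ 160.86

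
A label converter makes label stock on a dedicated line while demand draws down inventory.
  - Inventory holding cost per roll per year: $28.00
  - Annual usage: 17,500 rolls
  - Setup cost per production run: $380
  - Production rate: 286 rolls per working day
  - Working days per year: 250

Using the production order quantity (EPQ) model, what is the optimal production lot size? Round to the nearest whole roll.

Daily demand d = 17,500/250 = 70.000; p = 286; 1 − d/p = 0.75524
EPQ = √(2DS / (H(1 − d/p)))
    = √(2 × 17,500 × 380 / (28 × 0.75524)) ≈ 793.05

793 rolls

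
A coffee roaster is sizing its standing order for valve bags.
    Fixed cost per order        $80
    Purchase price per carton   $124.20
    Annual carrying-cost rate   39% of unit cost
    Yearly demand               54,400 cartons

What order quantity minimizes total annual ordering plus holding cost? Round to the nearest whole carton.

Carrying cost H = $124.2 × 39% = $48.4380/carton/yr
2DS/H = 2·54,400·80/48.438 = 179,693.63
EOQ = √179,693.63 ≈ 423.90

424 cartons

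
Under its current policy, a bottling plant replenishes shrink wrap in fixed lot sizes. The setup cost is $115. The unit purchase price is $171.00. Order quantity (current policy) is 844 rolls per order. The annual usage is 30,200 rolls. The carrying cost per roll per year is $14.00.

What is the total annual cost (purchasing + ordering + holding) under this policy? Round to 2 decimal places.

$5,174,222.93

Ordering: D/Q × S = 30,200/844 × $115 = $4,114.93
Holding:  Q/2 × H = 844/2 × $14 = $5,908.00
Purchase cost = D·C = 30,200 × 171 = $5,164,200.00
Total = $4,114.93 + $5,908.00 + $5,164,200.00 = $5,174,222.93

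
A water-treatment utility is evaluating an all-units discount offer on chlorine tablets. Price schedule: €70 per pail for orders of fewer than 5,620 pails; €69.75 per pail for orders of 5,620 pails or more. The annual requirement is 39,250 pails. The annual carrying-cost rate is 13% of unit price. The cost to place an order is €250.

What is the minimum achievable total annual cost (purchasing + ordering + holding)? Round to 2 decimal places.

H₁ = 13%×€70 = €9.1000;  H₂ = 13%×€69.75 = €9.0675
EOQ₁ = √(2×39,250×250/9.1000) = 1,468.53  (< 5,620, feasible at tier 1)
EOQ₂ = √(2×39,250×250/9.0675) = 1,471.16  (< 5,620 → use Q = 5,620 at tier-2 price)
TC(tier 1 (EOQ₁), Q≈1,468.5) = €2,760,863.66
TC(tier 2, Q≈5,620.0) = €2,764,913.17
Minimum at tier 1 (EOQ₁): €2,760,863.66

€2,760,863.66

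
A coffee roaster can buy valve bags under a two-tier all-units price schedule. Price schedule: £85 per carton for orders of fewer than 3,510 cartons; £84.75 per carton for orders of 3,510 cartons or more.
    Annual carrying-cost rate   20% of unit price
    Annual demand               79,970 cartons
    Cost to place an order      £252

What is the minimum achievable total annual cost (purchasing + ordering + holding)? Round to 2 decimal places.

£6,812,946.19

H₁ = 20%×£85 = £17.0000;  H₂ = 20%×£84.75 = £16.9500
EOQ₁ = √(2×79,970×252/17.0000) = 1,539.76  (< 3,510, feasible at tier 1)
EOQ₂ = √(2×79,970×252/16.9500) = 1,542.03  (< 3,510 → use Q = 3,510 at tier-2 price)
TC(tier 1 (EOQ₁), Q≈1,539.8) = £6,823,626.00
TC(tier 2, Q≈3,510.0) = £6,812,946.19
Minimum at tier 2: £6,812,946.19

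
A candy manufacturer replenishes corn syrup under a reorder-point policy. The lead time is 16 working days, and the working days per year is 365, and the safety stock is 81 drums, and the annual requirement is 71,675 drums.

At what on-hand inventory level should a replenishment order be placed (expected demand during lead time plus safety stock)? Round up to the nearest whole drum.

Daily demand d = 71,675 / 365 = 196.370 drums/day
Demand during lead time = 196.370 × 16 = 3,141.92
Reorder point = 3,141.92 + 81 = 3,222.92 → round up

3,223 drums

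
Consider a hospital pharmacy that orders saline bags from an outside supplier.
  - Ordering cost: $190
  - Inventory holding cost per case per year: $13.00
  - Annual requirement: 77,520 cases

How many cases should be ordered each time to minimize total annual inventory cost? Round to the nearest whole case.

Optimal lot size Q* = (2 × 77,520 × $190 / $13)^½ ≈ 1,505.31

1,505 cases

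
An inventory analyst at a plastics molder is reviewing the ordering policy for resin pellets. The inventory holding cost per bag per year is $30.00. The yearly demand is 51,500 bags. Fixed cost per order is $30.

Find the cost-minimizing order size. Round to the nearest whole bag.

321 bags

EOQ = √(2DS/H) = √(2 × 51,500 × 30 / 30)
    = √(103,000.00) ≈ 320.94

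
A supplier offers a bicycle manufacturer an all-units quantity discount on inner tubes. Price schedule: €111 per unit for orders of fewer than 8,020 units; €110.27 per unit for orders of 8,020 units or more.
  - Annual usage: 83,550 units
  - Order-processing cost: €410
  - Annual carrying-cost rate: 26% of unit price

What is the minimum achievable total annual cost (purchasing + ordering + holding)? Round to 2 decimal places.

H₁ = 26%×€111 = €28.8600;  H₂ = 26%×€110.27 = €28.6702
EOQ₁ = √(2×83,550×410/28.8600) = 1,540.75  (< 8,020, feasible at tier 1)
EOQ₂ = √(2×83,550×410/28.6702) = 1,545.84  (< 8,020 → use Q = 8,020 at tier-2 price)
TC(tier 1 (EOQ₁), Q≈1,540.7) = €9,318,516.03
TC(tier 2, Q≈8,020.0) = €9,332,297.26
Minimum at tier 1 (EOQ₁): €9,318,516.03

€9,318,516.03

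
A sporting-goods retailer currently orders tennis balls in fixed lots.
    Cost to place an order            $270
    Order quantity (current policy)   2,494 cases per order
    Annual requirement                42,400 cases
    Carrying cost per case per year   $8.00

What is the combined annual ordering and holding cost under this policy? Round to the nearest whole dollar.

Annual ordering cost = (D/Q)·S = (42,400/2,494) × 270 = $4,590.22
Annual holding cost  = (Q/2)·H = (2,494/2) × 8 = $9,976.00
Total = $4,590.22 + $9,976.00 = $14,566.22

$14,566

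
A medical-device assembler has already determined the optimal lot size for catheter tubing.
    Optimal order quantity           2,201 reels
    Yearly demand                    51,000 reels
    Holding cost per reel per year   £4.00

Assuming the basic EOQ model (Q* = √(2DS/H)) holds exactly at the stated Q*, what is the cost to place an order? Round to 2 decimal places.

£189.98

Since Q* = (2DS/H)^½, squaring gives Q*²·H = 2DS.
S = Q²H / (2D) = 2,201² × 4 / (2 × 51,000) = 189.9765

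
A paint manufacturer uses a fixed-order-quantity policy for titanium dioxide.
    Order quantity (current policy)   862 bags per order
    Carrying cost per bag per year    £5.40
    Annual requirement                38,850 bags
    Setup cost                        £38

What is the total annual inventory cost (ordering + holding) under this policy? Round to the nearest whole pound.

Ordering: D/Q × S = 38,850/862 × £38 = £1,712.65
Holding:  Q/2 × H = 862/2 × £5.4 = £2,327.40
Total = £1,712.65 + £2,327.40 = £4,040.05

£4,040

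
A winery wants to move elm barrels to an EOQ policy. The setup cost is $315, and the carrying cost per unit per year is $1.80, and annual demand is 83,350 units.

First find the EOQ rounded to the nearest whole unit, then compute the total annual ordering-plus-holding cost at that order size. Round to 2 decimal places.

Optimal lot size Q* = (2 × 83,350 × $315 / $1.8)^½ ≈ 5,401.16 → Q = 5,401 units
Orders/yr = 83,350/5,401 = 15.432; ordering cost = 15.432 × $315 = $4,861.18
Average inventory = 5,401/2 = 2700.5; holding cost = 2700.5 × $1.8 = $4,860.90
Total = $4,861.18 + $4,860.90 = $9,722.08

$9,722.08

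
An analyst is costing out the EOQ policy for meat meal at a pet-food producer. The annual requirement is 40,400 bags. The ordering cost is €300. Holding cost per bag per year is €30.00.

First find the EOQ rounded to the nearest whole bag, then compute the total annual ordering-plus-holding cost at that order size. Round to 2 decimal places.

Optimal lot size Q* = (2 × 40,400 × €300 / €30)^½ ≈ 898.89 → Q = 899 bags
Ordering: D/Q × S = 40,400/899 × €300 = €13,481.65
Holding:  Q/2 × H = 899/2 × €30 = €13,485.00
Total = €13,481.65 + €13,485.00 = €26,966.65

€26,966.65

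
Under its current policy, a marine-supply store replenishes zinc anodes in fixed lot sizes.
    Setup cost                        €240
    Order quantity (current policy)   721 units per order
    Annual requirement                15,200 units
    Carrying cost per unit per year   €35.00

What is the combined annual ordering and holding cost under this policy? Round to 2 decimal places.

Annual ordering cost = (D/Q)·S = (15,200/721) × 240 = €5,059.64
Annual holding cost  = (Q/2)·H = (721/2) × 35 = €12,617.50
Total = €5,059.64 + €12,617.50 = €17,677.14

€17,677.14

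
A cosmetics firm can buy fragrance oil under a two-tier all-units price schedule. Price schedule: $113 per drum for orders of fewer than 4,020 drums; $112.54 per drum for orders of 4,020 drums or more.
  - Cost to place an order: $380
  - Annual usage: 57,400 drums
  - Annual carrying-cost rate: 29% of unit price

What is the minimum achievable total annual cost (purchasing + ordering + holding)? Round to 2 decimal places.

H₁ = 29%×$113 = $32.7700;  H₂ = 29%×$112.54 = $32.6366
EOQ₁ = √(2×57,400×380/32.7700) = 1,153.78  (< 4,020, feasible at tier 1)
EOQ₂ = √(2×57,400×380/32.6366) = 1,156.14  (< 4,020 → use Q = 4,020 at tier-2 price)
TC(tier 1 (EOQ₁), Q≈1,153.8) = $6,524,009.50
TC(tier 2, Q≈4,020.0) = $6,530,821.44
Minimum at tier 1 (EOQ₁): $6,524,009.50

$6,524,009.50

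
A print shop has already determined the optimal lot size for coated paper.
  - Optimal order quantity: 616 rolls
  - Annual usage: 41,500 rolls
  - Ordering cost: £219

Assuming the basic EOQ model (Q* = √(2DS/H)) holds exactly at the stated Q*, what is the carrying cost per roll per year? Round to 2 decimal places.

Since Q* = (2DS/H)^½, squaring gives Q*²·H = 2DS.
H = 2DS / Q² = 2 × 41,500 × 219 / 616² = 47.9028

£47.90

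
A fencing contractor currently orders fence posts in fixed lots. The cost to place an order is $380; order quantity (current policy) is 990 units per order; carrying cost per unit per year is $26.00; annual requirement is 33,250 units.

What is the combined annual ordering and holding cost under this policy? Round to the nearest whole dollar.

Ordering: D/Q × S = 33,250/990 × $380 = $12,762.63
Holding:  Q/2 × H = 990/2 × $26 = $12,870.00
Total = $12,762.63 + $12,870.00 = $25,632.63

$25,633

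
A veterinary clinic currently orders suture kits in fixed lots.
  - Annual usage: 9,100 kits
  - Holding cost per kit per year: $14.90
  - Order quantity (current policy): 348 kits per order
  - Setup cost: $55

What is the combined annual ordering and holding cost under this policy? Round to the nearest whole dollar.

Annual ordering cost = (D/Q)·S = (9,100/348) × 55 = $1,438.22
Annual holding cost  = (Q/2)·H = (348/2) × 14.9 = $2,592.60
Total = $1,438.22 + $2,592.60 = $4,030.82

$4,031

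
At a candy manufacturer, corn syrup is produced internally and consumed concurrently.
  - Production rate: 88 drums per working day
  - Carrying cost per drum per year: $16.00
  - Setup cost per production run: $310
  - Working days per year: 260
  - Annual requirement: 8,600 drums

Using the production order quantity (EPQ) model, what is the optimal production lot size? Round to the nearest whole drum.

731 drums

Daily demand d = 8,600/260 = 33.077; p = 88; 1 − d/p = 0.62413
EPQ = √(2DS / (H(1 − d/p)))
    = √(2 × 8,600 × 310 / (16 × 0.62413)) ≈ 730.72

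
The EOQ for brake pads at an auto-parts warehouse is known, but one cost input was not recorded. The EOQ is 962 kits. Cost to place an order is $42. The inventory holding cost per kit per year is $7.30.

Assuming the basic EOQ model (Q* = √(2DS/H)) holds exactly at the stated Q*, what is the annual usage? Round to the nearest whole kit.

EOQ relation: Q² = 2DS/H, so rearrange for the unknown.
D = Q²H / (2S) = 962² × 7.3 / (2 × 42) = 80,425.49

80,425 kits per year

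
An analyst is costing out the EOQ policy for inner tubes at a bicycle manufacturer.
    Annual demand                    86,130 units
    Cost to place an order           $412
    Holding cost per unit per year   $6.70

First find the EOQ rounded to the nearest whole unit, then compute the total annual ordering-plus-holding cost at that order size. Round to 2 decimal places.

$21,806.11

Optimal lot size Q* = (2 × 86,130 × $412 / $6.7)^½ ≈ 3,254.64 → Q = 3,255 units
Annual ordering cost = (D/Q)·S = (86,130/3,255) × 412 = $10,901.86
Annual holding cost  = (Q/2)·H = (3,255/2) × 6.7 = $10,904.25
Total = $10,901.86 + $10,904.25 = $21,806.11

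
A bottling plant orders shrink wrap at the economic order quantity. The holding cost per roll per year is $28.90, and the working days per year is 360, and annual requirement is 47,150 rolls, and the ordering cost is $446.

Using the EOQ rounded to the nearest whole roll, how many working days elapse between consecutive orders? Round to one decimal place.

EOQ = √(2DS/H) = √(2 × 47,150 × 446 / 28.9)
    = √(1,455,287.20) ≈ 1,206.35 → Q = 1,206 rolls
T = Q/D × 360 days = 1,206/47,150 × 360 = 9.208 days

9.2 days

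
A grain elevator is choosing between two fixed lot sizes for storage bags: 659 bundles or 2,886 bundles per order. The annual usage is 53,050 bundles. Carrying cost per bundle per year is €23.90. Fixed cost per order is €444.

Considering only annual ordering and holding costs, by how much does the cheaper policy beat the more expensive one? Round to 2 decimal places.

€968.15

TC(Q) = (D/Q)S + (Q/2)H
TC(659) = (53,050/659)×444 + (659/2)×23.9 = €43,617.39
TC(2,886) = (53,050/2,886)×444 + (2,886/2)×23.9 = €42,649.24
|ΔTC| = |€43,617.39 − €42,649.24| = €968.15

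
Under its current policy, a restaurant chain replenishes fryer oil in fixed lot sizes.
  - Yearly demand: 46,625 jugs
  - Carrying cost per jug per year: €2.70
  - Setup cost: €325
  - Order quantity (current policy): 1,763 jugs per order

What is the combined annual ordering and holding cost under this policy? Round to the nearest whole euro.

Annual ordering cost = (D/Q)·S = (46,625/1,763) × 325 = €8,595.08
Annual holding cost  = (Q/2)·H = (1,763/2) × 2.7 = €2,380.05
Total = €8,595.08 + €2,380.05 = €10,975.13

€10,975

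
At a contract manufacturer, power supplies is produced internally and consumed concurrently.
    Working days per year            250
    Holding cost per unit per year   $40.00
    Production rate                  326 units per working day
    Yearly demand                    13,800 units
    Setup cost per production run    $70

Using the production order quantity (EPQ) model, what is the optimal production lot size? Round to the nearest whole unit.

241 units

d = 13,800/250 = 55.2000 units/day;  effective holding cost H(1 − d/p) = 40·(1 − 55.2000/326) = 33.22699
Q* = √(2DS / H_eff) = √(2·13,800·70 / 33.22699) ≈ 241.13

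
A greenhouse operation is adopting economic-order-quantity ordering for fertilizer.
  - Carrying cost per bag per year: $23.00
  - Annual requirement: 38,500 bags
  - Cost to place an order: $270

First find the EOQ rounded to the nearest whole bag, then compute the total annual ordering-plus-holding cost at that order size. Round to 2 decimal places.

$21,867.10

Optimal lot size Q* = (2 × 38,500 × $270 / $23)^½ ≈ 950.74 → Q = 951 bags
Annual ordering cost = (D/Q)·S = (38,500/951) × 270 = $10,930.60
Annual holding cost  = (Q/2)·H = (951/2) × 23 = $10,936.50
Total = $10,930.60 + $10,936.50 = $21,867.10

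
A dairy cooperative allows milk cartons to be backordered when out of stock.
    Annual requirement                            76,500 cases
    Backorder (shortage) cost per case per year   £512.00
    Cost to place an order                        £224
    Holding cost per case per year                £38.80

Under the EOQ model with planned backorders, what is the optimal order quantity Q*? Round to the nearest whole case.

Basic EOQ = √(2·76,500·224/38.8) = 939.840
Backorder adjustment √((H+b)/b) = √((38.8+512)/512) = 1.0372
Q* = 939.840 × 1.0372 ≈ 974.80

975 cases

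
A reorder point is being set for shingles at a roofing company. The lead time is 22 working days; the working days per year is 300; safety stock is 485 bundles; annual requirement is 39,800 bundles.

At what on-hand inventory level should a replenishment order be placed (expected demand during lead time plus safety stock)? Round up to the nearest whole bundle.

3,404 bundles

Daily demand d = 39,800 / 300 = 132.667 bundles/day
Demand during lead time = 132.667 × 22 = 2,918.67
Reorder point = 2,918.67 + 485 = 3,403.67 → round up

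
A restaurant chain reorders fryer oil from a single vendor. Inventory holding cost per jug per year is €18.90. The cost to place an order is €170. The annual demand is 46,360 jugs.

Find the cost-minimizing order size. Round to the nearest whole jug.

913 jugs

Q* = √(2·D·S / H) = √(2·46,360·170 / 18.9) = √833,989.4 ≈ 913.23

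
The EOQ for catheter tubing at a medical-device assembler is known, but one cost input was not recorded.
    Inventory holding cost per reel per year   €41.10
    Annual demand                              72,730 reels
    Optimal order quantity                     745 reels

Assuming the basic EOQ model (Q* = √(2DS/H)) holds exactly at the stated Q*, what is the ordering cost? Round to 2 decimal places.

€156.82

EOQ relation: Q² = 2DS/H, so rearrange for the unknown.
S = Q²H / (2D) = 745² × 41.1 / (2 × 72,730) = 156.8234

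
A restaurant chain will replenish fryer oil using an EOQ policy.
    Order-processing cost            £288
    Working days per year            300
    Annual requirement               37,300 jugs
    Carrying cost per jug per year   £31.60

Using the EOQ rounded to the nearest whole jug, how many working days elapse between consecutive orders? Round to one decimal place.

2DS/H = 2·37,300·288/31.6 = 679,898.73
EOQ = √679,898.73 ≈ 824.56 → Q = 825 jugs
T = Q/D × 300 days = 825/37,300 × 300 = 6.635 days

6.6 days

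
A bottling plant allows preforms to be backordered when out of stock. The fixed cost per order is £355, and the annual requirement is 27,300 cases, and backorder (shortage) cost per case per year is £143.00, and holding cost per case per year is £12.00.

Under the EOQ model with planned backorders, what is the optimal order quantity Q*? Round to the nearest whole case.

1,323 cases

Q* = √(2DS/H) · √((H + b)/b)
   = √(2 × 27,300 × 355 / 12) · √((12 + 143) / 143)
   = 1,270.925 × 1.0411 ≈ 1,323.18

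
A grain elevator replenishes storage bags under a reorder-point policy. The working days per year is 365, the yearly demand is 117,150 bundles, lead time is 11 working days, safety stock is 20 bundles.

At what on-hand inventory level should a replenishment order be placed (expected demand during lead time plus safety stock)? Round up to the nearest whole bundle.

Daily demand d = 117,150 / 365 = 320.959 bundles/day
Demand during lead time = 320.959 × 11 = 3,530.55
Reorder point = 3,530.55 + 20 = 3,550.55 → round up

3,551 bundles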